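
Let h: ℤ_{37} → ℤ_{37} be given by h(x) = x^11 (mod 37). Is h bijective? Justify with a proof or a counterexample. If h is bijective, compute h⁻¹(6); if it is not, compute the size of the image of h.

31

Since 37 is prime, the nonzero elements of ℤ_{37} form a cyclic group of order 36.
As gcd(11, 36) = 1, raising to the 11th power is a bijection on this group: if u^11 ≡ v^11 then (uv^{−1})^11 = 1, and the only element of order dividing gcd(11, 36) = 1 is 1, so u = v.
With h(0) = 0 this makes h injective on all of ℤ_{37}, hence bijective (finite equal-size domain and codomain). In particular h is bijective.
Since h is bijective, we find the preimage of 6. The inverse of x ↦ x^11 on (ℤ_{37})^× is x ↦ x^23, because 11·23 = 253 = 7·36 + 1 ≡ 1 (mod 36) and x^{36} = 1 for x ≠ 0 (Fermat). So h⁻¹(6) = 6^23 mod 37.
Repeated squaring mod 37: 6^1 ≡ 6, 6^2 ≡ 6² = 36, 6^4 ≡ 36² = 1296 ≡ 1, 6^8 ≡ 1² = 1, 6^16 ≡ 1² = 1. Since 23 = 16 + 4 + 2 + 1, 6^23 ≡ 1·1·36·6: 1·1 = 1, then 1·36 = 36, then 36·6 = 216 ≡ 31. So 6^23 ≡ 31 (mod 37).
Hence h⁻¹(6) = 31.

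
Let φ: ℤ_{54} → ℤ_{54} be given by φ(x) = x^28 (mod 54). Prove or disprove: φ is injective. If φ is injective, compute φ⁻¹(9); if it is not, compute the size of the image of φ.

20

φ(0) = 0^28 = 0.
φ(6): Repeated squaring mod 54: 6^1 ≡ 6, 6^2 ≡ 6² = 36, 6^4 ≡ 36² = 1296 ≡ 0, 6^8 ≡ 0² = 0, 6^16 ≡ 0² = 0. Since 28 = 16 + 8 + 4, 6^28 ≡ 0·0·0: 0·0 = 0, then 0·0 = 0. So 6^28 ≡ 0 (mod 54).
So φ(0) = φ(6) = 0 while 0 ≠ 6, hence φ is not injective.
Since φ is not injective, we determine |image(φ)|. Computing x^28 mod 54 for each x (by repeated squaring, reducing mod 54 at every step), the values φ(0), φ(1), …, φ(53) are: 0, 1, 52, 27, 4, 49, 0, 7, 46, 27, 10, 43, 0, 13, 40, 27, 16, 37, 0, 19, 34, 27, 22, 31, 0, 25, 28, 27, 28, 25, 0, 31, 22, 27, 34, 19, 0, 37, 16, 27, 40, 13, 0, 43, 10, 27, 46, 7, 0, 49, 4, 27, 52, 1.
The distinct values are {0, 1, 4, 7, 10, 13, 16, 19, 22, 25, 27, 28, 31, 34, 37, 40, 43, 46, 49, 52}; there are 20 of them.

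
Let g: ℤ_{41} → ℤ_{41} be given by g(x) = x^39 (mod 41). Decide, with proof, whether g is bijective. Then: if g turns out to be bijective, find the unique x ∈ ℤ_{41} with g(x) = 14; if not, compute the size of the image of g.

Since 41 is prime, the nonzero elements of ℤ_{41} form a cyclic group of order 40.
As gcd(39, 40) = 1, raising to the 39th power is a bijection on this group: if x_1^39 ≡ x_2^39 then (x_1x_2^{−1})^39 = 1, and the only element of order dividing gcd(39, 40) = 1 is 1, so x_1 = x_2.
With g(0) = 0 this makes g injective on all of ℤ_{41}, hence bijective (finite equal-size domain and codomain). In particular g is bijective.
Since g is bijective, we find the preimage of 14. The inverse of x ↦ x^39 on (ℤ_{41})^× is x ↦ x^39, because 39·39 = 1521 = 38·40 + 1 ≡ 1 (mod 40) and x^{40} = 1 for x ≠ 0 (Fermat). So g⁻¹(14) = 14^39 mod 41.
Repeated squaring mod 41: 14^1 ≡ 14, 14^2 ≡ 14² = 196 ≡ 32, 14^4 ≡ 32² = 1024 ≡ 40, 14^8 ≡ 40² = 1600 ≡ 1, 14^16 ≡ 1² = 1, 14^32 ≡ 1² = 1. Since 39 = 32 + 4 + 2 + 1, 14^39 ≡ 1·40·32·14: 1·40 = 40, then 40·32 = 1280 ≡ 9, then 9·14 = 126 ≡ 3. So 14^39 ≡ 3 (mod 41).
Hence g⁻¹(14) = 3.

3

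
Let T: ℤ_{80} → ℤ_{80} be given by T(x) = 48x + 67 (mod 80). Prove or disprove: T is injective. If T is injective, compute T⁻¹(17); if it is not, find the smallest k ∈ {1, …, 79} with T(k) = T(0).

We have gcd(48, 80) = 16 > 1. Taking u = 0 and v = 5: T(0) = 67 and T(5) = 48·5 + 67 = 307 ≡ 67 (mod 80).
So T(0) = T(5) while 0 ≠ 5, therefore T is not injective.
Since T is not injective, we find the least positive k with T(k) = T(0): this means 48k ≡ 0 (mod 80), i.e. 80 ∣ 48k. Since gcd(48, 80) = 16, dividing through by 16 this holds exactly when 5 ∣ 3k, and as gcd(3, 5) = 1, exactly when 5 ∣ k.
The smallest positive such k is 5.

5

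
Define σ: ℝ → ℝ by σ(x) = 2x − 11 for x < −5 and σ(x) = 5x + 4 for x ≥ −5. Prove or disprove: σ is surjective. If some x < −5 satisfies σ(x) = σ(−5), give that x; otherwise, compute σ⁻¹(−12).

-16/5

Both pieces are strictly increasing (slopes 2 and 5), so each is injective on its own interval.
The left piece maps (−∞, −5) onto (−∞, −21); the right piece maps [−5, ∞) onto [−21, ∞).
These images together cover ℝ, so σ is surjective.
Because the two images are disjoint, no x < −5 has σ(x) = σ(−5), so we compute σ⁻¹(−12): −12 lies in [−21, ∞), so solve 5x + 4 = −12: x = (−12 − 4)/5 = −16/5.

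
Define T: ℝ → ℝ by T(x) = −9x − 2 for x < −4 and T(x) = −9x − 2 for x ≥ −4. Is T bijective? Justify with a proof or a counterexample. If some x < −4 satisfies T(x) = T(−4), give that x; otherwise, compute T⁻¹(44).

-46/9

Both pieces are strictly decreasing (slopes −9 and −9), so each is injective on its own interval.
The left piece maps (−∞, −4) onto (34, ∞); the right piece maps [−4, ∞) onto (−∞, 34].
Since 34 = 34, the images partition ℝ: T is injective and surjective, hence bijective.
Because the two images are disjoint, no x < −4 has T(x) = T(−4), so we compute T⁻¹(44): 44 lies in (34, ∞), so solve −9x − 2 = 44: x = (44 + 2)/(−9) = −46/9.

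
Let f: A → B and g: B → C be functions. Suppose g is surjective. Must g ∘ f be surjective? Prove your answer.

No. Take A = {0}, B = C = {0, 1, 2}, f(0) = 0, and g = identity (surjective).
Then (g ∘ f)(0) = 0, and 2 ∈ C has no preimage under g ∘ f, so g ∘ f is not surjective.

not surjective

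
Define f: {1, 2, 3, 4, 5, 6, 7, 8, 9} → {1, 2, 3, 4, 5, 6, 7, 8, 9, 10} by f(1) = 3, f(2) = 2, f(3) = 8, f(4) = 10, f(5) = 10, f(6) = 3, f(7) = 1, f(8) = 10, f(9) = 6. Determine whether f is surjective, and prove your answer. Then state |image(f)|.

No element maps to 4, so f is not surjective.
The image of f is {1, 2, 3, 6, 8, 10}, which has 6 elements.

6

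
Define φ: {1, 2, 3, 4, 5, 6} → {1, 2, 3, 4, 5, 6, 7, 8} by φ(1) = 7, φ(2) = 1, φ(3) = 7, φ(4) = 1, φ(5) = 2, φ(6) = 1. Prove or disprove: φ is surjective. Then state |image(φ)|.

3

No element maps to 3, so φ is not surjective.
The image of φ is {1, 2, 7}, which has 3 elements.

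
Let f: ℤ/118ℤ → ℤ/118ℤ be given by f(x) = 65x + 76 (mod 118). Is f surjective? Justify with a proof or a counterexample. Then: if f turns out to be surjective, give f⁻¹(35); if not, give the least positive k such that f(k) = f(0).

By definition, f is surjective if every y in the codomain equals f(x) for some x in the domain.
Since gcd(65, 118) = 1, 65 is invertible modulo 118. Euclid's algorithm: 118 = 1·65 + 53, 65 = 1·53 + 12, 53 = 4·12 + 5, 12 = 2·5 + 2, 5 = 2·2 + 1; back-substituting gives 1 = 69·65 − 38·118, so 65⁻¹ ≡ 69 (mod 118).
For any y ∈ ℤ/118ℤ, x = 69(y − 76) mod 118 satisfies f(x) = 65·69(y − 76) + 76 ≡ y (since 65·69 ≡ 1 mod 118). So every y has a preimage.
Therefore f is surjective.
Since f is surjective, we find f⁻¹(35): we need 65x ≡ 35 − 76 ≡ 77 (mod 118). Using 65⁻¹ = 69: x ≡ 69·77 = 5313 = 45·118 + 3, so x = 3.
Check: f(3) = 65·3 + 76 = 271 = 2·118 + 35 ≡ 35 (mod 118).

3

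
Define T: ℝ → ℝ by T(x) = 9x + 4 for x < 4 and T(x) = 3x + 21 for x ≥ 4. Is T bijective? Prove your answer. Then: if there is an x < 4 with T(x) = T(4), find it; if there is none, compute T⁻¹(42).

Both pieces are strictly increasing (slopes 9 and 3), so each is injective on its own interval.
The left piece maps (−∞, 4) onto (−∞, 40); the right piece maps [4, ∞) onto [33, ∞).
These images overlap. In particular T(4) = 33 (right piece), and solving 9x + 4 = 33 on the left piece gives x = 29/9 < 4.
So T(29/9) = T(4) with 29/9 ≠ 4, and T is not injective, hence not bijective. This x = 29/9 is the requested value below 4.

29/9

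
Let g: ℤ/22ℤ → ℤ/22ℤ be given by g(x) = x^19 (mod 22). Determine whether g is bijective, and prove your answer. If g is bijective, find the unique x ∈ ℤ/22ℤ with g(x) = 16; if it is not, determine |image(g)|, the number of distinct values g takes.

20

Computing x^19 mod 22 for each x (by repeated squaring, reducing mod 22 at every step), the values g(0), g(1), …, g(21) are: 0, 1, 6, 15, 14, 9, 2, 19, 18, 5, 10, 11, 12, 17, 4, 3, 20, 13, 8, 7, 16, 21.
Every element of ℤ/22ℤ appears exactly once in this list, so g is a bijection, and in particular bijective.
Since g is bijective, we read off the preimage of 16 from the same table: g(20) = 16, so g⁻¹(16) = 20.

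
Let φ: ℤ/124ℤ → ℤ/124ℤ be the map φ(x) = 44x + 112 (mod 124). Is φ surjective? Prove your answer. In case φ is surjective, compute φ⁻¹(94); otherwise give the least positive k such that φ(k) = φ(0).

31

Recall: φ is surjective if every y in the codomain equals φ(x) for some x in the domain.
Since gcd(44, 124) = 4, we have 44x ≡ 0 (mod 4) for all x, so φ(x) ≡ 0 (mod 4).
But 1 ≢ 0 (mod 4), so 1 ∈ ℤ/124ℤ has no preimage. Therefore φ is not surjective.
Since φ is not surjective, we find the least positive k with φ(k) = φ(0): this means 44k ≡ 0 (mod 124), i.e. 124 ∣ 44k. Since gcd(44, 124) = 4, dividing through by 4 this holds exactly when 31 ∣ 11k, and as gcd(11, 31) = 1, exactly when 31 ∣ k.
The smallest positive such k is 31.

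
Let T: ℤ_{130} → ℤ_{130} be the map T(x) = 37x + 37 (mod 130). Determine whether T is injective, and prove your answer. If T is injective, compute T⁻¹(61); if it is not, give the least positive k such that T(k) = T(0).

92

By definition, injectivity means: for all s, t in the domain, T(s) = T(t) implies s = t.
If T(s) = T(t), then 37s ≡ 37t (mod 130). Because gcd(37, 130) = 1, we may cancel 37 to get s ≡ t (mod 130).
So T is injective.
We now compute 37⁻¹ mod 130 explicitly. Euclid's algorithm: 130 = 3·37 + 19, 37 = 1·19 + 18, 19 = 1·18 + 1; back-substituting gives 1 = 123·37 − 35·130, so 37⁻¹ ≡ 123 (mod 130).
Since T is injective, we compute T⁻¹(61): solve 37x + 37 ≡ 61 (mod 130), i.e. 37x ≡ 24 (mod 130).
Multiplying by 37⁻¹ = 123 gives x ≡ 123·24 = 2952 = 22·130 + 92 ≡ 92 (mod 130).
Check: T(92) = 37·92 + 37 = 3441 = 26·130 + 61 ≡ 61 (mod 130).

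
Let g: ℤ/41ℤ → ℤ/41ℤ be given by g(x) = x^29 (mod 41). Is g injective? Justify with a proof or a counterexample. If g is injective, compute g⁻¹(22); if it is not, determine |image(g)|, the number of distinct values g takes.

Since 41 is prime, the nonzero elements of ℤ/41ℤ form a cyclic group of order 40.
As gcd(29, 40) = 1, raising to the 29th power is a bijection on this group: if a^29 ≡ b^29 then (ab^{−1})^29 = 1, and the only element of order dividing gcd(29, 40) = 1 is 1, so a = b.
With g(0) = 0 this makes g injective on all of ℤ/41ℤ, hence bijective (finite equal-size domain and codomain). In particular g is injective.
Since g is injective, we find the preimage of 22. The inverse of x ↦ x^29 on (ℤ/41ℤ)^× is x ↦ x^29, because 29·29 = 841 = 21·40 + 1 ≡ 1 (mod 40) and x^{40} = 1 for x ≠ 0 (Fermat). So g⁻¹(22) = 22^29 mod 41.
Repeated squaring mod 41: 22^1 ≡ 22, 22^2 ≡ 22² = 484 ≡ 33, 22^4 ≡ 33² = 1089 ≡ 23, 22^8 ≡ 23² = 529 ≡ 37, 22^16 ≡ 37² = 1369 ≡ 16. Since 29 = 16 + 8 + 4 + 1, 22^29 ≡ 16·37·23·22: 16·37 = 592 ≡ 18, then 18·23 = 414 ≡ 4, then 4·22 = 88 ≡ 6. So 22^29 ≡ 6 (mod 41).
Hence g⁻¹(22) = 6.

6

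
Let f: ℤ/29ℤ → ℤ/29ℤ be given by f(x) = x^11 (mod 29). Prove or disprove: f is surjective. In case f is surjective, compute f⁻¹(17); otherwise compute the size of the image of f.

Since 29 is prime, the nonzero elements of ℤ/29ℤ form a cyclic group of order 28.
As gcd(11, 28) = 1, raising to the 11th power is a bijection on this group: if u^11 ≡ v^11 then (uv^{−1})^11 = 1, and the only element of order dividing gcd(11, 28) = 1 is 1, so u = v.
With f(0) = 0 this makes f injective on all of ℤ/29ℤ, hence bijective (finite equal-size domain and codomain). In particular f is surjective.
Since f is surjective, we find the preimage of 17. The inverse of x ↦ x^11 on (ℤ/29ℤ)^× is x ↦ x^23, because 11·23 = 253 = 9·28 + 1 ≡ 1 (mod 28) and x^{28} = 1 for x ≠ 0 (Fermat). So f⁻¹(17) = 17^23 mod 29.
Repeated squaring mod 29: 17^1 ≡ 17, 17^2 ≡ 17² = 289 ≡ 28, 17^4 ≡ 28² = 784 ≡ 1, 17^8 ≡ 1² = 1, 17^16 ≡ 1² = 1. Since 23 = 16 + 4 + 2 + 1, 17^23 ≡ 1·1·28·17: 1·1 = 1, then 1·28 = 28, then 28·17 = 476 ≡ 12. So 17^23 ≡ 12 (mod 29).
Hence f⁻¹(17) = 12.

12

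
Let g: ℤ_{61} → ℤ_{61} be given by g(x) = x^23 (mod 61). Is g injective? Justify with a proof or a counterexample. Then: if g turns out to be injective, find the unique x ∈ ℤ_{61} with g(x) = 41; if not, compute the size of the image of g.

27

Since 61 is prime, the nonzero elements of ℤ_{61} form a cyclic group of order 60.
As gcd(23, 60) = 1, raising to the 23rd power is a bijection on this group: if u^23 ≡ v^23 then (uv^{−1})^23 = 1, and the only element of order dividing gcd(23, 60) = 1 is 1, so u = v.
With g(0) = 0 this makes g injective on all of ℤ_{61}, hence bijective (finite equal-size domain and codomain). In particular g is injective.
Since g is injective, we find the preimage of 41. The inverse of x ↦ x^23 on (ℤ_{61})^× is x ↦ x^47, because 23·47 = 1081 = 18·60 + 1 ≡ 1 (mod 60) and x^{60} = 1 for x ≠ 0 (Fermat). So g⁻¹(41) = 41^47 mod 61.
Repeated squaring mod 61: 41^1 ≡ 41, 41^2 ≡ 41² = 1681 ≡ 34, 41^4 ≡ 34² = 1156 ≡ 58, 41^8 ≡ 58² = 3364 ≡ 9, 41^16 ≡ 9² = 81 ≡ 20, 41^32 ≡ 20² = 400 ≡ 34. Since 47 = 32 + 8 + 4 + 2 + 1, 41^47 ≡ 34·9·58·34·41: 34·9 = 306 ≡ 1, then 1·58 = 58, then 58·34 = 1972 ≡ 20, then 20·41 = 820 ≡ 27. So 41^47 ≡ 27 (mod 61).
Hence g⁻¹(41) = 27.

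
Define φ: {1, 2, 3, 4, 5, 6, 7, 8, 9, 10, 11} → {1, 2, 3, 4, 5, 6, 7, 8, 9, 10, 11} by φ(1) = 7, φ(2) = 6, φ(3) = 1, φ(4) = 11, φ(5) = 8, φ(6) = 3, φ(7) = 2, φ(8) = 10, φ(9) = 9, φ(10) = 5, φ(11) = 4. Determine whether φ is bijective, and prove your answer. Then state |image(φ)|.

11

The values 7, 6, 1, 11, 8, 3, 2, 10, 9, 5, 4 are a permutation of {1, 2, 3, 4, 5, 6, 7, 8, 9, 10, 11}: each element appears exactly once.
So φ is injective and surjective, hence bijective.
The image of φ is {1, 2, 3, 4, 5, 6, 7, 8, 9, 10, 11}, which has 11 elements.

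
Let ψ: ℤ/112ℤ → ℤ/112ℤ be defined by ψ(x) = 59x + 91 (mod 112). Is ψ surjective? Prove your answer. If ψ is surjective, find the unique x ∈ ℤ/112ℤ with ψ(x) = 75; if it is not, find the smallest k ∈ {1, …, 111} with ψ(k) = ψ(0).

Since gcd(59, 112) = 1, 59 is invertible modulo 112. Euclid's algorithm: 112 = 1·59 + 53, 59 = 1·53 + 6, 53 = 8·6 + 5, 6 = 1·5 + 1; back-substituting gives 1 = 19·59 − 10·112, so 59⁻¹ ≡ 19 (mod 112).
For any y ∈ ℤ/112ℤ, x = 19(y − 91) mod 112 satisfies ψ(x) = 59·19(y − 91) + 91 ≡ y (since 59·19 ≡ 1 mod 112). So every y has a preimage.
Thus ψ is surjective.
Since ψ is surjective, we find ψ⁻¹(75): we need 59x ≡ 75 − 91 ≡ 96 (mod 112). Using 59⁻¹ = 19: x ≡ 19·96 = 1824 = 16·112 + 32, so x = 32.
Check: ψ(32) = 59·32 + 91 = 1979 = 17·112 + 75 ≡ 75 (mod 112).

32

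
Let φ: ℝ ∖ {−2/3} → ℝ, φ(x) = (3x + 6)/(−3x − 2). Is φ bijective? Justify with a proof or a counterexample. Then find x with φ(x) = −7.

-4/9

If φ(x) = −1, cross-multiplying gives −3(3x + 6) = 3(−3x − 2), which simplifies to −18 = −6 — false.  So −1 has no preimage and φ is not surjective.
So φ is not bijective.
Solving φ(x) = −7: cross-multiplying gives 3x + 6 = −7(−3x − 2), which rearranges to −18x = 8, so x = −4/9.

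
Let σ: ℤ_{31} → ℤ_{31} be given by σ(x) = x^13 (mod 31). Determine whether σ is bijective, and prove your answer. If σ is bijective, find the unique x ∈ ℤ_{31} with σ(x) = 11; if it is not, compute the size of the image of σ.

Since 31 is prime, the nonzero elements of ℤ_{31} form a cyclic group of order 30.
As gcd(13, 30) = 1, raising to the 13th power is a bijection on this group: if a^13 ≡ b^13 then (ab^{−1})^13 = 1, and the only element of order dividing gcd(13, 30) = 1 is 1, so a = b.
With σ(0) = 0 this makes σ injective on all of ℤ_{31}, hence bijective (finite equal-size domain and codomain). In particular σ is bijective.
Since σ is bijective, we find the preimage of 11. The inverse of x ↦ x^13 on (ℤ_{31})^× is x ↦ x^7, because 13·7 = 91 = 3·30 + 1 ≡ 1 (mod 30) and x^{30} = 1 for x ≠ 0 (Fermat). So σ⁻¹(11) = 11^7 mod 31.
Repeated squaring mod 31: 11^1 ≡ 11, 11^2 ≡ 11² = 121 ≡ 28, 11^4 ≡ 28² = 784 ≡ 9. Since 7 = 4 + 2 + 1, 11^7 ≡ 9·28·11: 9·28 = 252 ≡ 4, then 4·11 = 44 ≡ 13. So 11^7 ≡ 13 (mod 31).
Hence σ⁻¹(11) = 13.

13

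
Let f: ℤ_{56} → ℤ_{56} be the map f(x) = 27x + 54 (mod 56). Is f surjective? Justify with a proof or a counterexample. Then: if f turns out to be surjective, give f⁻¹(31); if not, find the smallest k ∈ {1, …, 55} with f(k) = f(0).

51

Since gcd(27, 56) = 1, 27 is invertible modulo 56. Euclid's algorithm: 56 = 2·27 + 2, 27 = 13·2 + 1; back-substituting gives 1 = 27·27 − 13·56, so 27⁻¹ ≡ 27 (mod 56).
For any y ∈ ℤ_{56}, x = 27(y − 54) mod 56 satisfies f(x) = 27·27(y − 54) + 54 ≡ y (since 27·27 ≡ 1 mod 56). So every y has a preimage.
Thus f is surjective.
Since f is surjective, we compute f⁻¹(31): solve 27x + 54 ≡ 31 (mod 56), i.e. 27x ≡ 33 (mod 56).
Multiplying by 27⁻¹ = 27 gives x ≡ 27·33 = 891 = 15·56 + 51 ≡ 51 (mod 56).
Check: f(51) = 27·51 + 54 = 1431 = 25·56 + 31 ≡ 31 (mod 56).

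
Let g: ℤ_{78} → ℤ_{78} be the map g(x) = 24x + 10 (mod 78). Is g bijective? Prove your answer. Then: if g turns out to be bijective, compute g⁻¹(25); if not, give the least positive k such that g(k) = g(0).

13

Recall that g is injective if g(s) = g(t) implies s = t.
We have gcd(24, 78) = 6 > 1. Taking s = 0 and t = 13: g(0) = 10 and g(13) = 24·13 + 10 = 322 ≡ 10 (mod 78).
So g(0) = g(13) while 0 ≠ 13, therefore g is not injective, hence not bijective.
Since g is not bijective, we find the least positive k with g(k) = g(0): this means 24k ≡ 0 (mod 78), i.e. 78 ∣ 24k. Since gcd(24, 78) = 6, dividing through by 6 this holds exactly when 13 ∣ 4k, and as gcd(4, 13) = 1, exactly when 13 ∣ k.
The smallest positive such k is 13.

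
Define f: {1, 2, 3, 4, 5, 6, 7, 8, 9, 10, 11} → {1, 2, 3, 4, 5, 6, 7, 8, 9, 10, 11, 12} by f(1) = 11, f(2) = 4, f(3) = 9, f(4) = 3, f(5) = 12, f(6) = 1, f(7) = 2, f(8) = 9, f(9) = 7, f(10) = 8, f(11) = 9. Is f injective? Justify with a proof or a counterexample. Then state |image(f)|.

f(3) = 9 = f(8) with 3 ≠ 8, so f is not injective.
The image of f is {1, 2, 3, 4, 7, 8, 9, 11, 12}, which has 9 elements.

9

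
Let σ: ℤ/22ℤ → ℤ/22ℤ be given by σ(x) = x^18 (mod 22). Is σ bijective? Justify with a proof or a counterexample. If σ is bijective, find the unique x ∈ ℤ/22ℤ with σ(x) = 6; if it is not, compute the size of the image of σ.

12

σ(10): Repeated squaring mod 22: 10^1 ≡ 10, 10^2 ≡ 10² = 100 ≡ 12, 10^4 ≡ 12² = 144 ≡ 12, 10^8 ≡ 12² = 144 ≡ 12, 10^16 ≡ 12² = 144 ≡ 12. Since 18 = 16 + 2, 10^18 ≡ 12·12: 12·12 = 144 ≡ 12. So 10^18 ≡ 12 (mod 22).
σ(12): Repeated squaring mod 22: 12^1 ≡ 12, 12^2 ≡ 12² = 144 ≡ 12, 12^4 ≡ 12² = 144 ≡ 12, 12^8 ≡ 12² = 144 ≡ 12, 12^16 ≡ 12² = 144 ≡ 12. Since 18 = 16 + 2, 12^18 ≡ 12·12: 12·12 = 144 ≡ 12. So 12^18 ≡ 12 (mod 22).
So σ(10) = σ(12) = 12 while 10 ≠ 12, thus σ is not injective, hence not bijective.
Since σ is not bijective, we determine |image(σ)|. Computing x^18 mod 22 for each x (by repeated squaring, reducing mod 22 at every step), the values σ(0), σ(1), …, σ(21) are: 0, 1, 14, 5, 20, 15, 4, 9, 16, 3, 12, 11, 12, 3, 16, 9, 4, 15, 20, 5, 14, 1.
The distinct values are {0, 1, 3, 4, 5, 9, 11, 12, 14, 15, 16, 20}; there are 12 of them.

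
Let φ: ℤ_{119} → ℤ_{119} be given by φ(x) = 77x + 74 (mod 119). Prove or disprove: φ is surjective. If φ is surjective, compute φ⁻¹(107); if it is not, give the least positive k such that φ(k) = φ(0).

17

Recall that φ is surjective if every y in the codomain equals φ(x) for some x in the domain.
Since gcd(77, 119) = 7, we have 77x ≡ 0 (mod 7) for all x, so φ(x) ≡ 4 (mod 7).
But 0 ≢ 4 (mod 7), so 0 ∈ ℤ_{119} has no preimage. So φ is not surjective.
Since φ is not surjective, we find the least positive k with φ(k) = φ(0): this means 77k ≡ 0 (mod 119), i.e. 119 ∣ 77k. Since gcd(77, 119) = 7, dividing through by 7 this holds exactly when 17 ∣ 11k, and as gcd(11, 17) = 1, exactly when 17 ∣ k.
The smallest positive such k is 17.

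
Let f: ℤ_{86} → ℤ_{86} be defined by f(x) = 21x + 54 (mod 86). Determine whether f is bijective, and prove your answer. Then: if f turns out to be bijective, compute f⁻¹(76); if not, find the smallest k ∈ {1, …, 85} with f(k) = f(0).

42

By definition, f is injective when f(a) = f(b) forces a = b.
If f(a) = f(b), then 21a ≡ 21b (mod 86). Because gcd(21, 86) = 1, we may cancel 21 to get a ≡ b (mod 86).
We now compute 21⁻¹ mod 86 explicitly. Euclid's algorithm: 86 = 4·21 + 2, 21 = 10·2 + 1; back-substituting gives 1 = 41·21 − 10·86, so 21⁻¹ ≡ 41 (mod 86).
Then y ↦ 41(y − 54) is a two-sided inverse to f, so every y ∈ ℤ_{86} has a preimage.
Thus f is bijective.
Since f is bijective, we find f⁻¹(76): we need 21x ≡ 76 − 54 ≡ 22 (mod 86). Using 21⁻¹ = 41: x ≡ 41·22 = 902 = 10·86 + 42, so x = 42.
Check: f(42) = 21·42 + 54 = 936 = 10·86 + 76 ≡ 76 (mod 86).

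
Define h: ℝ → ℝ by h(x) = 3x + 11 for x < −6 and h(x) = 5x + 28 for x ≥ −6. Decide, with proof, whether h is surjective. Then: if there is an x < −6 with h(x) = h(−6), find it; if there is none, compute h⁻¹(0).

-28/5

Both pieces are strictly increasing (slopes 3 and 5), so each is injective on its own interval.
The left piece maps (−∞, −6) onto (−∞, −7); the right piece maps [−6, ∞) onto [−2, ∞).
The union (−∞, −7) ∪ [−2, ∞) omits the interval between −7 and −2; in particular −7 has no preimage. So h is not surjective.
Because the two images are disjoint, no x < −6 has h(x) = h(−6), so we compute h⁻¹(0): 0 lies in [−2, ∞), so solve 5x + 28 = 0: x = (0 − 28)/5 = −28/5.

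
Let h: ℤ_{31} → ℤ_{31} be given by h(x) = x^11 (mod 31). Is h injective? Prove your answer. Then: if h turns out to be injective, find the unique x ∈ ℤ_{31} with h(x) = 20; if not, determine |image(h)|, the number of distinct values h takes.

7

Since 31 is prime, the nonzero elements of ℤ_{31} form a cyclic group of order 30.
As gcd(11, 30) = 1, raising to the 11th power is a bijection on this group: if x_1^11 ≡ x_2^11 then (x_1x_2^{−1})^11 = 1, and the only element of order dividing gcd(11, 30) = 1 is 1, so x_1 = x_2.
With h(0) = 0 this makes h injective on all of ℤ_{31}, hence bijective (finite equal-size domain and codomain). In particular h is injective.
Since h is injective, we find the preimage of 20. The inverse of x ↦ x^11 on (ℤ_{31})^× is x ↦ x^11, because 11·11 = 121 = 4·30 + 1 ≡ 1 (mod 30) and x^{30} = 1 for x ≠ 0 (Fermat). So h⁻¹(20) = 20^11 mod 31.
Repeated squaring mod 31: 20^1 ≡ 20, 20^2 ≡ 20² = 400 ≡ 28, 20^4 ≡ 28² = 784 ≡ 9, 20^8 ≡ 9² = 81 ≡ 19. Since 11 = 8 + 2 + 1, 20^11 ≡ 19·28·20: 19·28 = 532 ≡ 5, then 5·20 = 100 ≡ 7. So 20^11 ≡ 7 (mod 31).
Hence h⁻¹(20) = 7.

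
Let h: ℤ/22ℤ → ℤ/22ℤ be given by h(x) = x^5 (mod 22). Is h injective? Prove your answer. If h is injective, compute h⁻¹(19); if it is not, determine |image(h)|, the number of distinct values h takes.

h(1) = 1^5 = 1.
h(3): Repeated squaring mod 22: 3^1 ≡ 3, 3^2 ≡ 3² = 9, 3^4 ≡ 9² = 81 ≡ 15. Since 5 = 4 + 1, 3^5 ≡ 15·3: 15·3 = 45 ≡ 1. So 3^5 ≡ 1 (mod 22).
So h(1) = h(3) = 1 while 1 ≠ 3, hence h is not injective.
Since h is not injective, we determine |image(h)|. Computing x^5 mod 22 for each x (by repeated squaring, reducing mod 22 at every step), the values h(0), h(1), …, h(21) are: 0, 1, 10, 1, 12, 1, 10, 21, 10, 1, 10, 11, 12, 21, 12, 1, 12, 21, 10, 21, 12, 21.
The distinct values are {0, 1, 10, 11, 12, 21}; there are 6 of them.

6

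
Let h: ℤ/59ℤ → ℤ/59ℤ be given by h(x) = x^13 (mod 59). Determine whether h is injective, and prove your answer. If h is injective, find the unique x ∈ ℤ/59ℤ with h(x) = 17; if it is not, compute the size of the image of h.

Since 59 is prime, the nonzero elements of ℤ/59ℤ form a cyclic group of order 58.
As gcd(13, 58) = 1, raising to the 13th power is a bijection on this group: if a^13 ≡ b^13 then (ab^{−1})^13 = 1, and the only element of order dividing gcd(13, 58) = 1 is 1, so a = b.
With h(0) = 0 this makes h injective on all of ℤ/59ℤ, hence bijective (finite equal-size domain and codomain). In particular h is injective.
Since h is injective, we find the preimage of 17. The inverse of x ↦ x^13 on (ℤ/59ℤ)^× is x ↦ x^9, because 13·9 = 117 = 2·58 + 1 ≡ 1 (mod 58) and x^{58} = 1 for x ≠ 0 (Fermat). So h⁻¹(17) = 17^9 mod 59.
Repeated squaring mod 59: 17^1 ≡ 17, 17^2 ≡ 17² = 289 ≡ 53, 17^4 ≡ 53² = 2809 ≡ 36, 17^8 ≡ 36² = 1296 ≡ 57. Since 9 = 8 + 1, 17^9 ≡ 57·17: 57·17 = 969 ≡ 25. So 17^9 ≡ 25 (mod 59).
Hence h⁻¹(17) = 25.

25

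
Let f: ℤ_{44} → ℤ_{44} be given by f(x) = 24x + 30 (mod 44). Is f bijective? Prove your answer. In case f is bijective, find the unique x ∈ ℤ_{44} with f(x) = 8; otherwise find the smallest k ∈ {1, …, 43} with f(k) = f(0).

11

Recall: injectivity means: for all x_1, x_2 in the domain, f(x_1) = f(x_2) implies x_1 = x_2.
We have gcd(24, 44) = 4 > 1. Taking x_1 = 0 and x_2 = 11: f(0) = 30 and f(11) = 24·11 + 30 = 294 ≡ 30 (mod 44).
So f(0) = f(11) while 0 ≠ 11, therefore f is not injective, hence not bijective.
Since f is not bijective, we find the least positive k with f(k) = f(0): this means 24k ≡ 0 (mod 44), i.e. 44 ∣ 24k. Since gcd(24, 44) = 4, dividing through by 4 this holds exactly when 11 ∣ 6k, and as gcd(6, 11) = 1, exactly when 11 ∣ k.
The smallest positive such k is 11.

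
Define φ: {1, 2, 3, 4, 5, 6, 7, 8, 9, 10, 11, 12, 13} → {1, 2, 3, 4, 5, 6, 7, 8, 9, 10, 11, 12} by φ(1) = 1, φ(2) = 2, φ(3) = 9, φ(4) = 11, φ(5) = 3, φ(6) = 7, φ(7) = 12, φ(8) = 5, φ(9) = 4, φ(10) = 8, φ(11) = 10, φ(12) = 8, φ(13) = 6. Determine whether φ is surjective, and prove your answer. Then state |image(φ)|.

Every element of the codomain has a preimage: 1 = φ(1), 2 = φ(2), 3 = φ(5), 4 = φ(9), 5 = φ(8), 6 = φ(13), 7 = φ(6), 8 = φ(10), 9 = φ(3), 10 = φ(11), 11 = φ(4), 12 = φ(7).
Hence φ is surjective.
The image of φ is {1, 2, 3, 4, 5, 6, 7, 8, 9, 10, 11, 12}, which has 12 elements.

12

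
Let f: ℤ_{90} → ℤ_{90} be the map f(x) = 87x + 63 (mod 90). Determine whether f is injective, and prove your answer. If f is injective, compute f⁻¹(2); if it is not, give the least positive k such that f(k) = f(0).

We have gcd(87, 90) = 3 > 1. Taking u = 0 and v = 30: f(0) = 63 and f(30) = 87·30 + 63 = 2673 ≡ 63 (mod 90).
So f(0) = f(30) while 0 ≠ 30, hence f is not injective.
Since f is not injective, we find the least positive k with f(k) = f(0): this means 87k ≡ 0 (mod 90), i.e. 90 ∣ 87k. Since gcd(87, 90) = 3, dividing through by 3 this holds exactly when 30 ∣ 29k, and as gcd(29, 30) = 1, exactly when 30 ∣ k.
The smallest positive such k is 30.

30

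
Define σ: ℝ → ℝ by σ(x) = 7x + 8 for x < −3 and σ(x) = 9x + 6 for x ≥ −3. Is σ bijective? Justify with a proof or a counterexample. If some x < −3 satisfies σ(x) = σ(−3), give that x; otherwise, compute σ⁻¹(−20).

-29/7

Both pieces are strictly increasing (slopes 7 and 9), so each is injective on its own interval.
The left piece maps (−∞, −3) onto (−∞, −13); the right piece maps [−3, ∞) onto [−21, ∞).
These images overlap. In particular σ(−3) = −21 (right piece), and solving 7x + 8 = −21 on the left piece gives x = −29/7 < −3.
So σ(−29/7) = σ(−3) with −29/7 ≠ −3, and σ is not injective, hence not bijective. This x = −29/7 is the requested value below −3.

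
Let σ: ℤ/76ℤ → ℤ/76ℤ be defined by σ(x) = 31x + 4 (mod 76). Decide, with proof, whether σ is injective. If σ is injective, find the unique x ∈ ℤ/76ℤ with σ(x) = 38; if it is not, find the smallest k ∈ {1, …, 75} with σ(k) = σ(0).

6

If σ(u) = σ(v), then 31u ≡ 31v (mod 76). Because gcd(31, 76) = 1, we may cancel 31 to get u ≡ v (mod 76).
Therefore σ is injective.
We now compute 31⁻¹ mod 76 explicitly. Euclid's algorithm: 76 = 2·31 + 14, 31 = 2·14 + 3, 14 = 4·3 + 2, 3 = 1·2 + 1; back-substituting gives 1 = 27·31 − 11·76, so 31⁻¹ ≡ 27 (mod 76).
Since σ is injective, we compute σ⁻¹(38): solve 31x + 4 ≡ 38 (mod 76), i.e. 31x ≡ 34 (mod 76).
Multiplying by 31⁻¹ = 27 gives x ≡ 27·34 = 918 = 12·76 + 6 ≡ 6 (mod 76).
Check: σ(6) = 31·6 + 4 = 190 = 2·76 + 38 ≡ 38 (mod 76).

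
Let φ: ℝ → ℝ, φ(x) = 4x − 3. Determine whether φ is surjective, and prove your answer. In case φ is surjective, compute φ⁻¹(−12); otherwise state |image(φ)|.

-9/4

Recall: φ is surjective if every y in the codomain equals φ(x) for some x in the domain.
For any y ∈ ℝ, x = (y + 3)/4 satisfies φ(x) = y.
Thus φ is surjective.
Since φ is surjective, we compute φ⁻¹(−12) = (−12 + 3)/4 = −9/4.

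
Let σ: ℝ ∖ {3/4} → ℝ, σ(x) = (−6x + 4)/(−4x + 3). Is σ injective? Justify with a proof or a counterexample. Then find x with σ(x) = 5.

Suppose σ(a) = σ(b). Cross-multiplying: (−6a + 4)(−4b + 3) = (−6b + 4)(−4a + 3).
Expanding both sides and cancelling the symmetric terms leaves −2·(a − b) = 0. Since −2 ≠ 0, a = b. Hence σ is injective.
Solving σ(x) = 5: cross-multiplying gives −6x + 4 = 5(−4x + 3), which rearranges to 14x = 11, so x = 11/14.

11/14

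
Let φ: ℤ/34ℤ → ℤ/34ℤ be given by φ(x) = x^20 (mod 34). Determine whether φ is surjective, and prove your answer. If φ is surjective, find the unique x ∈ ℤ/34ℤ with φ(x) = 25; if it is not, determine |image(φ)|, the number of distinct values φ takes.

10

φ(3): Repeated squaring mod 34: 3^1 ≡ 3, 3^2 ≡ 3² = 9, 3^4 ≡ 9² = 81 ≡ 13, 3^8 ≡ 13² = 169 ≡ 33, 3^16 ≡ 33² = 1089 ≡ 1. Since 20 = 16 + 4, 3^20 ≡ 1·13: 1·13 = 13. So 3^20 ≡ 13 (mod 34).
φ(5): Repeated squaring mod 34: 5^1 ≡ 5, 5^2 ≡ 5² = 25, 5^4 ≡ 25² = 625 ≡ 13, 5^8 ≡ 13² = 169 ≡ 33, 5^16 ≡ 33² = 1089 ≡ 1. Since 20 = 16 + 4, 5^20 ≡ 1·13: 1·13 = 13. So 5^20 ≡ 13 (mod 34).
So φ(3) = φ(5) = 13 while 3 ≠ 5, thus φ is not injective.
A non-injective map from the 34-element set ℤ/34ℤ to itself takes at most 33 distinct values, so it cannot be surjective. Hence φ is not surjective.
Since φ is not surjective, we determine |image(φ)|. Computing x^20 mod 34 for each x (by repeated squaring, reducing mod 34 at every step), the values φ(0), φ(1), …, φ(33) are: 0, 1, 16, 13, 18, 13, 4, 21, 16, 33, 4, 21, 30, 1, 30, 33, 18, 17, 18, 33, 30, 1, 30, 21, 4, 33, 16, 21, 4, 13, 18, 13, 16, 1.
The distinct values are {0, 1, 4, 13, 16, 17, 18, 21, 30, 33}; there are 10 of them.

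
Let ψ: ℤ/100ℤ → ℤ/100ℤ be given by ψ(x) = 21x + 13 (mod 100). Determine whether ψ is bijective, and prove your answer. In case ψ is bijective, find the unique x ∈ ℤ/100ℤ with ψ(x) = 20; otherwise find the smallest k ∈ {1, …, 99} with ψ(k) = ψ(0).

Recall that injectivity means: for all x_1, x_2 in the domain, ψ(x_1) = ψ(x_2) implies x_1 = x_2.
If ψ(x_1) = ψ(x_2), then 21x_1 ≡ 21x_2 (mod 100). Because gcd(21, 100) = 1, we may cancel 21 to get x_1 ≡ x_2 (mod 100).
We now compute 21⁻¹ mod 100 explicitly. Euclid's algorithm: 100 = 4·21 + 16, 21 = 1·16 + 5, 16 = 3·5 + 1; back-substituting gives 1 = 81·21 − 17·100, so 21⁻¹ ≡ 81 (mod 100).
Then y ↦ 81(y − 13) is a two-sided inverse to ψ, so every y ∈ ℤ/100ℤ has a preimage.
Thus ψ is bijective.
Since ψ is bijective, we compute ψ⁻¹(20): solve 21x + 13 ≡ 20 (mod 100), i.e. 21x ≡ 7 (mod 100).
Multiplying by 21⁻¹ = 81 gives x ≡ 81·7 = 567 = 5·100 + 67 ≡ 67 (mod 100).
Check: ψ(67) = 21·67 + 13 = 1420 = 14·100 + 20 ≡ 20 (mod 100).

67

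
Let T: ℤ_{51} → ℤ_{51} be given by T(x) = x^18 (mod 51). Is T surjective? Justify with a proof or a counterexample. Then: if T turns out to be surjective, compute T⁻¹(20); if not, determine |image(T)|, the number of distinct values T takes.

18

T(7): Repeated squaring mod 51: 7^1 ≡ 7, 7^2 ≡ 7² = 49, 7^4 ≡ 49² = 2401 ≡ 4, 7^8 ≡ 4² = 16, 7^16 ≡ 16² = 256 ≡ 1. Since 18 = 16 + 2, 7^18 ≡ 1·49: 1·49 = 49. So 7^18 ≡ 49 (mod 51).
T(10): Repeated squaring mod 51: 10^1 ≡ 10, 10^2 ≡ 10² = 100 ≡ 49, 10^4 ≡ 49² = 2401 ≡ 4, 10^8 ≡ 4² = 16, 10^16 ≡ 16² = 256 ≡ 1. Since 18 = 16 + 2, 10^18 ≡ 1·49: 1·49 = 49. So 10^18 ≡ 49 (mod 51).
So T(7) = T(10) = 49 while 7 ≠ 10, therefore T is not injective.
A non-injective map from the 51-element set ℤ_{51} to itself takes at most 50 distinct values, so it cannot be surjective. Hence T is not surjective.
Since T is not surjective, we determine |image(T)|. Computing x^18 mod 51 for each x (by repeated squaring, reducing mod 51 at every step), the values T(0), T(1), …, T(50) are: 0, 1, 4, 9, 16, 25, 36, 49, 13, 30, 49, 19, 42, 16, 43, 21, 1, 34, 18, 4, 43, 33, 25, 19, 15, 13, 13, 15, 19, 25, 33, 43, 4, 18, 34, 1, 21, 43, 16, 42, 19, 49, 30, 13, 49, 36, 25, 16, 9, 4, 1.
The distinct values are {0, 1, 4, 9, 13, 15, 16, 18, 19, 21, 25, 30, 33, 34, 36, 42, 43, 49}; there are 18 of them.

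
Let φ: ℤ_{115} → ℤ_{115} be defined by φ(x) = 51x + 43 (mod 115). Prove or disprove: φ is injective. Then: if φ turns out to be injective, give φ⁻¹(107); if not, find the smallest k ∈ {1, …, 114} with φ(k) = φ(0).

Suppose φ(x_1) = φ(x_2) in ℤ_{115}. Then 51x_1 + 43 ≡ 51x_2 + 43 (mod 115), thus 51(x_1 − x_2) ≡ 0 (mod 115).
Since gcd(51, 115) = 1, 51 is invertible modulo 115, thus x_1 − x_2 ≡ 0 (mod 115), i.e. x_1 = x_2.
Therefore φ is injective.
We now compute 51⁻¹ mod 115 explicitly. Euclid's algorithm: 115 = 2·51 + 13, 51 = 3·13 + 12, 13 = 1·12 + 1; back-substituting gives 1 = 106·51 − 47·115, so 51⁻¹ ≡ 106 (mod 115).
Since φ is injective, we find φ⁻¹(107): we need 51x ≡ 107 − 43 ≡ 64 (mod 115). Using 51⁻¹ = 106: x ≡ 106·64 = 6784 = 58·115 + 114, so x = 114.
Check: φ(114) = 51·114 + 43 = 5857 = 50·115 + 107 ≡ 107 (mod 115).

114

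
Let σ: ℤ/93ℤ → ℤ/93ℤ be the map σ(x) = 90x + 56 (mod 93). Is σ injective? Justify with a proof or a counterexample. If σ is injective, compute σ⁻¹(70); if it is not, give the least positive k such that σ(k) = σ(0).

31

Recall that injectivity means: for all a, b in the domain, σ(a) = σ(b) implies a = b.
We have gcd(90, 93) = 3 > 1. Taking a = 0 and b = 31: σ(0) = 56 and σ(31) = 90·31 + 56 = 2846 ≡ 56 (mod 93).
So σ(0) = σ(31) while 0 ≠ 31, so σ is not injective.
Since σ is not injective, we find the least positive k with σ(k) = σ(0): this means 90k ≡ 0 (mod 93), i.e. 93 ∣ 90k. Since gcd(90, 93) = 3, dividing through by 3 this holds exactly when 31 ∣ 30k, and as gcd(30, 31) = 1, exactly when 31 ∣ k.
The smallest positive such k is 31.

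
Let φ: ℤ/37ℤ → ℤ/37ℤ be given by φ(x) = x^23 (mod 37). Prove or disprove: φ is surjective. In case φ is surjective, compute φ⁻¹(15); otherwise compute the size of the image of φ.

19

Since 37 is prime, the nonzero elements of ℤ/37ℤ form a cyclic group of order 36.
As gcd(23, 36) = 1, raising to the 23rd power is a bijection on this group: if a^23 ≡ b^23 then (ab^{−1})^23 = 1, and the only element of order dividing gcd(23, 36) = 1 is 1, so a = b.
With φ(0) = 0 this makes φ injective on all of ℤ/37ℤ, hence bijective (finite equal-size domain and codomain). In particular φ is surjective.
Since φ is surjective, we find the preimage of 15. The inverse of x ↦ x^23 on (ℤ/37ℤ)^× is x ↦ x^11, because 23·11 = 253 = 7·36 + 1 ≡ 1 (mod 36) and x^{36} = 1 for x ≠ 0 (Fermat). So φ⁻¹(15) = 15^11 mod 37.
Repeated squaring mod 37: 15^1 ≡ 15, 15^2 ≡ 15² = 225 ≡ 3, 15^4 ≡ 3² = 9, 15^8 ≡ 9² = 81 ≡ 7. Since 11 = 8 + 2 + 1, 15^11 ≡ 7·3·15: 7·3 = 21, then 21·15 = 315 ≡ 19. So 15^11 ≡ 19 (mod 37).
Hence φ⁻¹(15) = 19.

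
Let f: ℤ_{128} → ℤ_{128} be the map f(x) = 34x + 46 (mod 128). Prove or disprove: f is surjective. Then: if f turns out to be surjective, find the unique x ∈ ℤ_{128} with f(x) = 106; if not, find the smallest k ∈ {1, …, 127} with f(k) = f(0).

Since gcd(34, 128) = 2, we have 34x ≡ 0 (mod 2) for all x, so f(x) ≡ 0 (mod 2).
But 1 ≢ 0 (mod 2), so 1 ∈ ℤ_{128} has no preimage. So f is not surjective.
Since f is not surjective, we find the least positive k with f(k) = f(0): this means 34k ≡ 0 (mod 128), i.e. 128 ∣ 34k. Since gcd(34, 128) = 2, dividing through by 2 this holds exactly when 64 ∣ 17k, and as gcd(17, 64) = 1, exactly when 64 ∣ k.
The smallest positive such k is 64.

64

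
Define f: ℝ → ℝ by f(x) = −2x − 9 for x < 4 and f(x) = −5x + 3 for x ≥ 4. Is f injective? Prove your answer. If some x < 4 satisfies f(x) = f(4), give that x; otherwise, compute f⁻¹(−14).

Both pieces are strictly decreasing (slopes −2 and −5), so each is injective on its own interval.
The left piece maps (−∞, 4) onto (−17, ∞); the right piece maps [4, ∞) onto (−∞, −17].
These images are disjoint, so no value is attained by both pieces. Therefore f is injective.
Because the two images are disjoint, no x < 4 has f(x) = f(4), so we compute f⁻¹(−14): −14 lies in (−17, ∞), so solve −2x − 9 = −14: x = (−14 + 9)/(−2) = 5/2.

5/2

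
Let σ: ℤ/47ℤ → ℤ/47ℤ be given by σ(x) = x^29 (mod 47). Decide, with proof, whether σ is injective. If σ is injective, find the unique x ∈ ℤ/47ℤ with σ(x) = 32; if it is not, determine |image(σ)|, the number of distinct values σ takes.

Since 47 is prime, the nonzero elements of ℤ/47ℤ form a cyclic group of order 46.
As gcd(29, 46) = 1, raising to the 29th power is a bijection on this group: if u^29 ≡ v^29 then (uv^{−1})^29 = 1, and the only element of order dividing gcd(29, 46) = 1 is 1, so u = v.
With σ(0) = 0 this makes σ injective on all of ℤ/47ℤ, hence bijective (finite equal-size domain and codomain). In particular σ is injective.
Since σ is injective, we find the preimage of 32. The inverse of x ↦ x^29 on (ℤ/47ℤ)^× is x ↦ x^27, because 29·27 = 783 = 17·46 + 1 ≡ 1 (mod 46) and x^{46} = 1 for x ≠ 0 (Fermat). So σ⁻¹(32) = 32^27 mod 47.
Repeated squaring mod 47: 32^1 ≡ 32, 32^2 ≡ 32² = 1024 ≡ 37, 32^4 ≡ 37² = 1369 ≡ 6, 32^8 ≡ 6² = 36, 32^16 ≡ 36² = 1296 ≡ 27. Since 27 = 16 + 8 + 2 + 1, 32^27 ≡ 27·36·37·32: 27·36 = 972 ≡ 32, then 32·37 = 1184 ≡ 9, then 9·32 = 288 ≡ 6. So 32^27 ≡ 6 (mod 47).
Hence σ⁻¹(32) = 6.

6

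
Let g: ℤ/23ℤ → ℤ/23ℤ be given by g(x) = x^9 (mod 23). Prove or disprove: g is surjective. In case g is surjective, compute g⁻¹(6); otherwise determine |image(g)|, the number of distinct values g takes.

Since 23 is prime, the nonzero elements of ℤ/23ℤ form a cyclic group of order 22.
As gcd(9, 22) = 1, raising to the 9th power is a bijection on this group: if u^9 ≡ v^9 then (uv^{−1})^9 = 1, and the only element of order dividing gcd(9, 22) = 1 is 1, so u = v.
With g(0) = 0 this makes g injective on all of ℤ/23ℤ, hence bijective (finite equal-size domain and codomain). In particular g is surjective.
Since g is surjective, we find the preimage of 6. The inverse of x ↦ x^9 on (ℤ/23ℤ)^× is x ↦ x^5, because 9·5 = 45 = 2·22 + 1 ≡ 1 (mod 22) and x^{22} = 1 for x ≠ 0 (Fermat). So g⁻¹(6) = 6^5 mod 23.
Repeated squaring mod 23: 6^1 ≡ 6, 6^2 ≡ 6² = 36 ≡ 13, 6^4 ≡ 13² = 169 ≡ 8. Since 5 = 4 + 1, 6^5 ≡ 8·6: 8·6 = 48 ≡ 2. So 6^5 ≡ 2 (mod 23).
Hence g⁻¹(6) = 2.

2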